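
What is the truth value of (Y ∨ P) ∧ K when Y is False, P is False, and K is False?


Y = False, P = False, K = False
Step 1: Y ∨ P = False OR False = False
Step 2: False ∧ K = False AND False = False
OR is true when at least one operand is true; AND requires both.

False


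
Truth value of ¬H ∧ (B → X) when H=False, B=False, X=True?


H = False, B = False, X = True
Expression: ¬H ∧ (B → X)
Step 1: ¬H = NOT False = True
Step 2: B → X = False → True (false only if B=True, X=False) = True
Step 3: (True) ∧ (True) = True AND True = True

True


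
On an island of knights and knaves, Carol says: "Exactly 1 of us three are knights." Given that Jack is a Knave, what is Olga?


Carol claims exactly 1 knights among Carol, Jack, Olga.
Given: Jack is a Knave.

Case 1: Carol is a Knight (tells truth)
  Then exactly 1 of the three are knights.
  Counting Carol, Jack: 1 knight(s) so far. Need 0 more → Olga = Knave.
Case 2: Carol is a Knave (lies)
  Then the count is NOT 1.
  If Olga = Knight, count = 1 = 1 → claim would be true, contradicts lie.
  If Olga = Knave, count = 0 ≠ 1 → lie confirmed ✓

Olga is a Knave.

Knave


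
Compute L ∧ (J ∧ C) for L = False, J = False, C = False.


L = False, J = False, C = False
Step 1: J ∧ C = False AND False = False
Step 2: L ∧ False = False AND False = False
AND is true only when ALL operands are true.

False


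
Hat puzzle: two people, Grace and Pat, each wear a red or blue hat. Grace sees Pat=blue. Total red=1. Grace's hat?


Total red = 1, Pat = blue
Red accounted for: 0
Remaining for Grace: 1
Grace's hat is red.

red


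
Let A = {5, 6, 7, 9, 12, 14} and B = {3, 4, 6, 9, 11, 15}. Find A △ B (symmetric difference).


A = {5, 6, 7, 9, 12, 14}
B = {3, 4, 6, 9, 11, 15}
Operation: symmetric difference
In A only: [5, 7, 12, 14], in B only: [3, 4, 11, 15]

{3, 4, 5, 7, 11, 12, 14, 15}


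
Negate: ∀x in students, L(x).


Original: ∀x L(x)
Rule: ¬∀→∃, ¬∃→∀, negate predicate.
Negation: ∃x ¬L(x)

∃x ¬L(x)


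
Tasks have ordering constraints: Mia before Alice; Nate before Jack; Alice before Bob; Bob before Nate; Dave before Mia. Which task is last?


Constraints: Mia before Alice; Nate before Jack; Alice before Bob; Bob before Nate; Dave before Mia
The last task can have nothing scheduled after it, so it must never appear on the left of a 'before'.
Tasks appearing before some other task: Mia, Nate, Alice, Bob, Dave.
The only task not in that list is Jack → it is last.

Jack


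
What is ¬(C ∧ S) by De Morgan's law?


De Morgan's law: ¬(P ∧ Q) ≡ ¬P ∨ ¬Q
¬(C ∧ S) = ¬C ∨ ¬S

¬C ∨ ¬S


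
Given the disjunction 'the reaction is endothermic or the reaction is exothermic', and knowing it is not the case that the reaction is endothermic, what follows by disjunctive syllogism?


Disjunctive syllogism: P ∨ Q, ¬P ⊢ Q
Disjunction: the reaction is endothermic ∨ the reaction is exothermic
We know it is not the case that the reaction is endothermic.
By disjunctive syllogism, the other disjunct must be true.

The reaction is exothermic


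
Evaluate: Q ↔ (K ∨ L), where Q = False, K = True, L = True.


Q = False, K = True, L = True
Step 1: K ∨ L = True OR True = True
Step 2: Q ↔ (True): true when both sides have same truth value.
Result: False ↔ True = False

False


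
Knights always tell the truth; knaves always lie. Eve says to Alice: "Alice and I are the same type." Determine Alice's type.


Eve says: "Alice and I are the same type."
Case 1: Eve is a Knight (truth-teller)
  Statement is true → they ARE the same → Alice is also a Knight
Case 2: Eve is a Knave (liar)
  Statement is false → they are NOT the same → Alice is a Knight
In both cases, Alice is a Knight.

Knight


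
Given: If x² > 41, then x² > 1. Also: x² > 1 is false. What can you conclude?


Modus tollens: P → Q, ¬Q ⊢ ¬P
P: x² > 41
Q: x² > 1
We have P → Q and Q is false.
By modus tollens, P must be false.

It is not the case that x² > 41


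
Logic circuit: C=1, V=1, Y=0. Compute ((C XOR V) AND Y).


C XOR V = 1^1 = 0
0 AND 0 = 0

0


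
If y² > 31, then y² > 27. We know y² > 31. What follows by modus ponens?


Modus ponens: P → Q, P ⊢ Q
P: y² > 31
Q: y² > 27
We have P → Q and P is true.
By modus ponens, Q must be true.

y² > 27


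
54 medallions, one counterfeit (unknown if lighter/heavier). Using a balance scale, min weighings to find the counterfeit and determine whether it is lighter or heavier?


Let n = 54. 108 possibilities (n medallions × lighter/heavier); each weighing has 3 outcomes.
Bound for k weighings: say the first weighing puts j medallions on each pan. If it tips, the 2j weighed medallions remain suspects (each with a known direction) and k-1 weighings give 3^(k-1) outcomes; 3^(k-1) is odd, so 2j ≤ 3^(k-1) - 1. If it balances, the n - 2j unweighed medallions remain with direction unknown: 2(n - 2j) ≤ 3^(k-1) - 1 by the same parity argument. Adding, n ≤ (3^(k-1) - 1) + (3^(k-1) - 1)/2 = (3^k - 3)/2, and the classical three-group strategy achieves this (3 medallions in 2 weighings, 12 in 3, 39 in 4, 120 in 5).
So we need the smallest k with (3^k - 3)/2 ≥ 54.
k = 4: (3^4 - 3)/2 = 39 < 54 ✗
k = 5: (3^5 - 3)/2 = 120 ≥ 54 ✓

5


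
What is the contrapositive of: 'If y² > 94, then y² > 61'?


Original: If y² > 94, then y² > 61
Contrapositive: If ¬Q, then ¬P
Negate Q: not (y² > 61)
Negate P: not (y² > 94)

If not (y² > 61), then not (y² > 94).


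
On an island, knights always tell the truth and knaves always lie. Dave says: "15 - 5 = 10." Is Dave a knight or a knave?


Statement: "15 - 5 = 10."
Actual: 15 - 5 = 10
Claimed: 10
Statement is TRUE → Dave tells the truth → Knight

Knight


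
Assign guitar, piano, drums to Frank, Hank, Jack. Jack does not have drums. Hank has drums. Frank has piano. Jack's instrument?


From clues:
  Hank → drums
  Frank → piano
By elimination, Jack gets the remaining.

guitar


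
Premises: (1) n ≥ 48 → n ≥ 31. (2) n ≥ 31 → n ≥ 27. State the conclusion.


Hypothetical syllogism: P → Q, Q → R ⊢ P → R
Premise 1: n ≥ 48 → n ≥ 31
Premise 2: n ≥ 31 → n ≥ 27
Chain the implications: the middle term (n ≥ 31) links the two.
Conclusion: If n ≥ 48, then n ≥ 27.

If n ≥ 48, then n ≥ 27.


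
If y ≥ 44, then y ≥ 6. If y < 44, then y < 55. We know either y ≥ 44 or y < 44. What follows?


Constructive dilemma: (P → Q) ∧ (R → S), P ∨ R ⊢ Q ∨ S
Premise 1: y ≥ 44 → y ≥ 6
Premise 2: y < 44 → y < 55
Premise 3: y ≥ 44 ∨ y < 44
Case 1: Assuming y ≥ 44, then by Premise 1, y ≥ 6.
Case 2: Assuming y < 44, then by Premise 2, y < 55.
Since one of y ≥ 44 or y < 44 must hold, we get y ≥ 6 or y < 55.

y ≥ 6 or y < 55.


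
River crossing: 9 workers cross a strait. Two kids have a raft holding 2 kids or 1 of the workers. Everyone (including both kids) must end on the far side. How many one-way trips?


Per crossing of one of the workers: kids→, one←, one of the workers→, one← = 4 trips
9 × 4 = 36, + 1 final kids→ = 37
Minimum trips = 37

37


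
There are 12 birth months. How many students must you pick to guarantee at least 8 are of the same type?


Pigeonhole: to guarantee k in one of n categories, need (k-1)×n + 1.
k = 8, n = 12
Minimum = (8-1) × 12 + 1 = 7 × 12 + 1

85


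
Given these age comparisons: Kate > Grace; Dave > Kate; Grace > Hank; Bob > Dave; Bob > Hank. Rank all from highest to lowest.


Constraints: Kate > Grace; Dave > Kate; Grace > Hank; Bob > Dave; Bob > Hank
Method: at each step, the next-highest is the one remaining person who never appears on the smaller side of a constraint between remaining people.
  Step 1: remaining {Grace, Bob, Dave, Hank, Kate}; on the smaller side: {Grace, Dave, Hank, Kate} → Bob is next (Bob > Dave; Bob > Hank).
  Step 2: remaining {Grace, Dave, Hank, Kate}; on the smaller side: {Grace, Hank, Kate} → Dave is next (Dave > Kate).
  Step 3: remaining {Grace, Hank, Kate}; on the smaller side: {Grace, Hank} → Kate is next (Kate > Grace).
  Step 4: remaining {Grace, Hank}; on the smaller side: {Hank} → Grace is next (Grace > Hank).
  Step 5: only Hank remains → lowest.
Final ranking (highest to lowest):

Bob > Dave > Kate > Grace > Hank


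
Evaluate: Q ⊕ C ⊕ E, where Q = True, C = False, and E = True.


Q = True, C = False, E = True
Step 1: Q ⊕ C = True XOR False = True
Step 2: True ⊕ E = True XOR True = False
XOR is true when an odd number of operands are true.

False


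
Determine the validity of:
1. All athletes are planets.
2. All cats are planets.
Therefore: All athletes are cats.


Premise 1: All athletes are planets.
Premise 2: All cats are planets.
Conclusion: All athletes are cats.
Fallacy: undistributed middle. planets is predicate in both.
Counterexample: athletes and cats could be disjoint subsets of planets.

Invalid


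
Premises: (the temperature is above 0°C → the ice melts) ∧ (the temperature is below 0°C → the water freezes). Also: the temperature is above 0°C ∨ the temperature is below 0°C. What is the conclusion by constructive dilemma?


Constructive dilemma: (P → Q) ∧ (R → S), P ∨ R ⊢ Q ∨ S
Premise 1: the temperature is above 0°C → the ice melts
Premise 2: the temperature is below 0°C → the water freezes
Premise 3: the temperature is above 0°C ∨ the temperature is below 0°C
Case 1: Assuming the temperature is above 0°C, then by Premise 1, the ice melts.
Case 2: Assuming the temperature is below 0°C, then by Premise 2, the water freezes.
Since one of the temperature is above 0°C or the temperature is below 0°C must hold, we get the ice melts or the water freezes.

The ice melts or the water freezes.


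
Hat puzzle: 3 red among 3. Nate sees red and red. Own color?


Total red = 3, seen red = 2
Own red = 3 - 2 = 1
Nate's hat is red.

red


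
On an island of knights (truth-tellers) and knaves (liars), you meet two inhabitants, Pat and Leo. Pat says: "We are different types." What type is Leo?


Pat says: "We are different types."
Case 1: Pat is a Knight (truth-teller)
  Statement is true → they ARE different → Leo is a Knave
Case 2: Pat is a Knave (liar)
  Statement is false → they are NOT different → Leo is a Knave
In both cases, Leo is a Knave.

Knave


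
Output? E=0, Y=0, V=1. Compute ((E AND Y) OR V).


E AND Y = 0&0 = 0
0 OR 1 = 1

1


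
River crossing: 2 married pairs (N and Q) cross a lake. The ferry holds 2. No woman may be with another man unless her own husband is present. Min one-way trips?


Label couples N and Q.
1. WN+WQ → (far: WN,WQ; near: HN,HQ)
2. WN ←   (far: WQ; near: HN,HQ,WN)
3. HN+HQ → (far: HN,HQ,WQ; near: WN)
4. HN ←   (far: HQ,WQ; near: HN,WN)  — HN returns, since WN is alone on near bank
5. HN+WN → (far: all four; near: empty)
Every state respects the constraint.
Minimum trips = 5

5


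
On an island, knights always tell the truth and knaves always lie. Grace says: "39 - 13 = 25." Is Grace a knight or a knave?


Statement: "39 - 13 = 25."
Actual: 39 - 13 = 26
Claimed: 25
Statement is FALSE → Grace lies → Knave

Knave


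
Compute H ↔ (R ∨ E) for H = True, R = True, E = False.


H = True, R = True, E = False
Step 1: R ∨ E = True OR False = True
Step 2: H ↔ (True): true when both sides have same truth value.
Result: True ↔ True = True

True


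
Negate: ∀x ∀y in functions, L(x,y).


Original: ∀x ∀y L(x,y)
Rule: ¬∀→∃, ¬∃→∀, negate predicate.
Negation: ∃x ∃y ¬L(x,y)

∃x ∃y ¬L(x,y)


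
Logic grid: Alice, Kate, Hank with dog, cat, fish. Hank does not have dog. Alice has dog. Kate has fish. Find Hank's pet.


From clues:
  Alice → dog
  Kate → fish
By elimination, Hank gets the remaining.

cat


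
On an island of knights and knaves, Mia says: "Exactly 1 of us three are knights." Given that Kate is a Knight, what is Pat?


Mia claims exactly 1 knights among Mia, Kate, Pat.
Given: Kate is a Knight.

Case 1: Mia is a Knight (tells truth)
  Then exactly 1 of the three are knights.
  Counting Mia, Kate: 2 knight(s) so far. Need -1 more → impossible.
Case 2: Mia is a Knave (lies)
  Then the count is NOT 1.
  If Pat = Knave, count = 1 = 1 → claim would be true, contradicts lie.
  If Pat = Knight, count = 2 ≠ 1 → lie confirmed ✓

Pat is a Knight.

Knight


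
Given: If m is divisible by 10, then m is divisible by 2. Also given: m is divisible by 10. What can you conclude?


Modus ponens: P → Q, P ⊢ Q
P: m is divisible by 10
Q: m is divisible by 2
We have P → Q and P is true.
By modus ponens, Q must be true.

m is divisible by 2


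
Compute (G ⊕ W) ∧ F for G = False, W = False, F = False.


G = False, W = False, F = False
Step 1: G ⊕ W = False XOR False = False
Step 2: False ∧ F = False AND False = False
XOR true when exactly one of G,W is true; then AND with F.

False


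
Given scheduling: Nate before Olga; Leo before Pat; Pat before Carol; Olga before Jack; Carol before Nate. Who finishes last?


Constraints: Nate before Olga; Leo before Pat; Pat before Carol; Olga before Jack; Carol before Nate
The last task can have nothing scheduled after it, so it must never appear on the left of a 'before'.
Tasks appearing before some other task: Nate, Leo, Pat, Olga, Carol.
The only task not in that list is Jack → it is last.

Jack


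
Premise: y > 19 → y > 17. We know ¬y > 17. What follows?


Modus tollens: P → Q, ¬Q ⊢ ¬P
P: y > 19
Q: y > 17
We have P → Q and Q is false.
By modus tollens, P must be false.

It is not the case that y > 19


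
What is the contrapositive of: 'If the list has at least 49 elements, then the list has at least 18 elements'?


Original: If the list has at least 49 elements, then the list has at least 18 elements
Contrapositive: If ¬Q, then ¬P
Negate Q: not (the list has at least 18 elements)
Negate P: not (the list has at least 49 elements)

If not (the list has at least 18 elements), then not (the list has at least 49 elements).


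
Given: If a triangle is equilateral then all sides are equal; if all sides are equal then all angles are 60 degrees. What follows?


Hypothetical syllogism: P → Q, Q → R ⊢ P → R
Premise 1: a triangle is equilateral → all sides are equal
Premise 2: all sides are equal → all angles are 60 degrees
Chain the implications: the middle term (all sides are equal) links the two.
Conclusion: If a triangle is equilateral, then all angles are 60 degrees.

If a triangle is equilateral, then all angles are 60 degrees.


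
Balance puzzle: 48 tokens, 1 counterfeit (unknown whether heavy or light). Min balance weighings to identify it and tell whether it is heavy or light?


Let n = 48. 96 possibilities (n tokens × lighter/heavier); each weighing has 3 outcomes.
Bound for k weighings: say the first weighing puts j tokens on each pan. If it tips, the 2j weighed tokens remain suspects (each with a known direction) and k-1 weighings give 3^(k-1) outcomes; 3^(k-1) is odd, so 2j ≤ 3^(k-1) - 1. If it balances, the n - 2j unweighed tokens remain with direction unknown: 2(n - 2j) ≤ 3^(k-1) - 1 by the same parity argument. Adding, n ≤ (3^(k-1) - 1) + (3^(k-1) - 1)/2 = (3^k - 3)/2, and the classical three-group strategy achieves this (3 tokens in 2 weighings, 12 in 3, 39 in 4, 120 in 5).
So we need the smallest k with (3^k - 3)/2 ≥ 48.
k = 4: (3^4 - 3)/2 = 39 < 48 ✗
k = 5: (3^5 - 3)/2 = 120 ≥ 48 ✓

5


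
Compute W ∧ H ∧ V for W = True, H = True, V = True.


W = True, H = True, V = True
Step 1: W ∧ H = True AND True = True
Step 2: (True) ∧ V = (True) AND True = True
AND is true only when ALL operands are true.

True


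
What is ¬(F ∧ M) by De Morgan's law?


De Morgan's law: ¬(P ∧ Q) ≡ ¬P ∨ ¬Q
¬(F ∧ M) = ¬F ∨ ¬M

¬F ∨ ¬M


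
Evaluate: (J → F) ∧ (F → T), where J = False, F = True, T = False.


J = False, F = True, T = False
Step 1: J → F is false only when J=True and F=False. Result: True
Step 2: F → T is false only when F=True and T=False. Result: False
Step 3: True ∧ False = False

False


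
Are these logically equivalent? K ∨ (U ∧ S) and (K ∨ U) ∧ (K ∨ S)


Expression 1: K ∨ (U ∧ S)
Expression 2: (K ∨ U) ∧ (K ∨ S)
Truth table (K U S | Expr1 Expr2):
  T T T |   T     T
  T T F |   T     T
  T F T |   T     T
  T F F |   T     T
  F T T |   T     T
  F T F |   F     F
  F F T |   F     F
  F F F |   F     F
All 8 rows agree, so the expressions are logically equivalent.

Yes


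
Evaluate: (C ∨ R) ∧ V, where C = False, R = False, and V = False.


C = False, R = False, V = False
Step 1: C ∨ R = False OR False = False
Step 2: False ∧ V = False AND False = False
OR is true when at least one operand is true; AND requires both.

False


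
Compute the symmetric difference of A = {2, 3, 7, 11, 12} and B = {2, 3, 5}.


A = {2, 3, 7, 11, 12}
B = {2, 3, 5}
Operation: symmetric difference
In A only: [7, 11, 12], in B only: [5]

{5, 7, 11, 12}


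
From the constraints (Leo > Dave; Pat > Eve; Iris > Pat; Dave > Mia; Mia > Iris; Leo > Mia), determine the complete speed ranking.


Constraints: Leo > Dave; Pat > Eve; Iris > Pat; Dave > Mia; Mia > Iris; Leo > Mia
Method: at each step, the next-highest is the one remaining person who never appears on the smaller side of a constraint between remaining people.
  Step 1: remaining {Mia, Iris, Dave, Leo, Pat, Eve}; on the smaller side: {Mia, Iris, Dave, Pat, Eve} → Leo is next (Leo > Dave; Leo > Mia).
  Step 2: remaining {Mia, Iris, Dave, Pat, Eve}; on the smaller side: {Mia, Iris, Pat, Eve} → Dave is next (Dave > Mia).
  Step 3: remaining {Mia, Iris, Pat, Eve}; on the smaller side: {Iris, Pat, Eve} → Mia is next (Mia > Iris).
  Step 4: remaining {Iris, Pat, Eve}; on the smaller side: {Pat, Eve} → Iris is next (Iris > Pat).
  Step 5: remaining {Pat, Eve}; on the smaller side: {Eve} → Pat is next (Pat > Eve).
  Step 6: only Eve remains → lowest.
Final ranking (highest to lowest):

Leo > Dave > Mia > Iris > Pat > Eve


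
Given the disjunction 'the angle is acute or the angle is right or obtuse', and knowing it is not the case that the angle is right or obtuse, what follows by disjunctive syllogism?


Disjunctive syllogism: P ∨ Q, ¬P ⊢ Q
Disjunction: the angle is acute ∨ the angle is right or obtuse
We know it is not the case that the angle is right or obtuse.
By disjunctive syllogism, the other disjunct must be true.

The angle is acute


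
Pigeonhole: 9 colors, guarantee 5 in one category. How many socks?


Pigeonhole: to guarantee k in one of n categories, need (k-1)×n + 1.
k = 5, n = 9
Minimum = (5-1) × 9 + 1 = 4 × 9 + 1

37


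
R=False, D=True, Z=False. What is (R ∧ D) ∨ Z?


R = False, D = True, Z = False
Expression: (R ∧ D) ∨ Z
Step 1: R ∧ D = False AND True = False
Step 2: (False) ∨ Z = False OR False = False

False


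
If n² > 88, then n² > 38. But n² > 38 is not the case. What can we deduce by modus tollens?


Modus tollens: P → Q, ¬Q ⊢ ¬P
P: n² > 88
Q: n² > 38
We have P → Q and Q is false.
By modus tollens, P must be false.

It is not the case that n² > 88


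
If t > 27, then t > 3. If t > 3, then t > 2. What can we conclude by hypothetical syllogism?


Hypothetical syllogism: P → Q, Q → R ⊢ P → R
Premise 1: t > 27 → t > 3
Premise 2: t > 3 → t > 2
Chain the implications: the middle term (t > 3) links the two.
Conclusion: If t > 27, then t > 2.

If t > 27, then t > 2.


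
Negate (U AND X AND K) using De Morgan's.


De Morgan's law: ¬(P ∧ Q ∧ R) ≡ ¬P ∨ ¬Q ∨ ¬R
¬(U ∧ X ∧ K) = ¬U ∨ ¬X ∨ ¬K

¬U ∨ ¬X ∨ ¬K


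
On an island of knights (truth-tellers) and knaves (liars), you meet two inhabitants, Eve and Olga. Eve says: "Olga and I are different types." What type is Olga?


Eve says: "Olga and I are different types."
Case 1: Eve is a Knight (truth-teller)
  Statement is true → they ARE different → Olga is a Knave
Case 2: Eve is a Knave (liar)
  Statement is false → they are NOT different → Olga is a Knave
In both cases, Olga is a Knave.

Knave


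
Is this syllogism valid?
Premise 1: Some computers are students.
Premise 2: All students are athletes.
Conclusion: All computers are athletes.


Premise 1: Some computers are students.
Premise 2: All students are athletes.
Conclusion: All computers are athletes.
Fallacy: illicit minor. The minor term (computers) is distributed in the conclusion ('All computers ...') but undistributed in its premise ('Some computers are students' doesn't cover all computers).
Only 'Some computers are athletes' follows, not 'All'.

Invalid


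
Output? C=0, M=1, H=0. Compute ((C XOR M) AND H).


C XOR M = 0^1 = 1
1 AND 0 = 0

0


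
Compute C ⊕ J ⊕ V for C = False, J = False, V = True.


C = False, J = False, V = True
Step 1: C ⊕ J = False XOR False = False
Step 2: False ⊕ V = False XOR True = True
XOR is true when an odd number of operands are true.

True


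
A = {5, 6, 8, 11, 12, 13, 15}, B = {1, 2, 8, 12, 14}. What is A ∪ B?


A = {5, 6, 8, 11, 12, 13, 15}
B = {1, 2, 8, 12, 14}
Operation: union
All elements combined: 1, 2, 5, 6, 8, 11, 12, 13, 14, 15

{1, 2, 5, 6, 8, 11, 12, 13, 14, 15}


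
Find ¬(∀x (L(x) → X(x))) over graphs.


Original: ∀x (L(x) → X(x))
Rule: ¬∀→∃, ¬∃→∀, negate predicate.
Negation: ∃x (L(x) ∧ ¬X(x))

∃x (L(x) ∧ ¬X(x))


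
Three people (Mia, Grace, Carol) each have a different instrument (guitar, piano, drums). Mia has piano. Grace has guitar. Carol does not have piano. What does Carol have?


From clues:
  Mia → piano
  Grace → guitar
By elimination, Carol gets the remaining.

drums


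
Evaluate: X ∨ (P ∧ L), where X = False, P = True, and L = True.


X = False, P = True, L = True
Step 1: P ∧ L = True AND True = True
Step 2: X ∨ True = False OR True = True
AND evaluated first (higher precedence); then OR applied.

True


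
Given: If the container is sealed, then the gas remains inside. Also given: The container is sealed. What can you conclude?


Modus ponens: P → Q, P ⊢ Q
P: the container is sealed
Q: the gas remains inside
We have P → Q and P is true.
By modus ponens, Q must be true.

The gas remains inside


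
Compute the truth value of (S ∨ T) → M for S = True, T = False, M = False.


S = True, T = False, M = False
Step 1: S ∨ T = True OR False = True
Step 2: (True) → M: false only when antecedent=True and M=False.
Result: False

False


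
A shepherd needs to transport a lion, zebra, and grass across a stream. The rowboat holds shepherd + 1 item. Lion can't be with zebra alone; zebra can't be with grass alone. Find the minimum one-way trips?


1. shepherd+zebra → 2. shepherd ← 3. shepherd+lion → 4. shepherd+zebra ← 5. shepherd+grass → 6. shepherd ← 7. shepherd+zebra →
Minimum trips = 7

7


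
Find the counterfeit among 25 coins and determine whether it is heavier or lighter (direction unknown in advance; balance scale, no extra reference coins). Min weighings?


Let n = 25. 50 possibilities (n coins × lighter/heavier); each weighing has 3 outcomes.
Bound for k weighings: say the first weighing puts j coins on each pan. If it tips, the 2j weighed coins remain suspects (each with a known direction) and k-1 weighings give 3^(k-1) outcomes; 3^(k-1) is odd, so 2j ≤ 3^(k-1) - 1. If it balances, the n - 2j unweighed coins remain with direction unknown: 2(n - 2j) ≤ 3^(k-1) - 1 by the same parity argument. Adding, n ≤ (3^(k-1) - 1) + (3^(k-1) - 1)/2 = (3^k - 3)/2, and the classical three-group strategy achieves this (3 coins in 2 weighings, 12 in 3, 39 in 4, 120 in 5).
So we need the smallest k with (3^k - 3)/2 ≥ 25.
k = 3: (3^3 - 3)/2 = 12 < 25 ✗
k = 4: (3^4 - 3)/2 = 39 ≥ 25 ✓

4


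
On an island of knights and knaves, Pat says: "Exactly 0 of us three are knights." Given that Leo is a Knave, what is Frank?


Pat claims exactly 0 knights among Pat, Leo, Frank.
Given: Leo is a Knave.

Case 1: Pat is a Knight (tells truth)
  Then exactly 0 of the three are knights.
  Counting Pat, Leo: 1 knight(s) so far. Need -1 more → impossible.
Case 2: Pat is a Knave (lies)
  Then the count is NOT 0.
  If Frank = Knave, count = 0 = 0 → claim would be true, contradicts lie.
  If Frank = Knight, count = 1 ≠ 0 → lie confirmed ✓

Frank is a Knight.

Knight


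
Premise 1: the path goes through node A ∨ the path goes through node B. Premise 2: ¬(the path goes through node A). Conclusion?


Disjunctive syllogism: P ∨ Q, ¬P ⊢ Q
Disjunction: the path goes through node A ∨ the path goes through node B
We know it is not the case that the path goes through node A.
By disjunctive syllogism, the other disjunct must be true.

The path goes through node B


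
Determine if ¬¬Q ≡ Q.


Expression 1: ¬¬Q
Expression 2: Q
Truth table (Q | Expr1 Expr2):
  T |   T     T
  F |   F     F
All 2 rows agree, so the expressions are logically equivalent.

Yes


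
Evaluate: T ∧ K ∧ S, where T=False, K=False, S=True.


T = False, K = False, S = True
Expression: T ∧ K ∧ S
Step 1: T ∧ K = False AND False = False
Step 2: (False) ∧ S = False AND True = False

False


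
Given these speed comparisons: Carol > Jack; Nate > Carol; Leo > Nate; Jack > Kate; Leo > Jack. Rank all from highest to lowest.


Constraints: Carol > Jack; Nate > Carol; Leo > Nate; Jack > Kate; Leo > Jack
Method: at each step, the next-highest is the one remaining person who never appears on the smaller side of a constraint between remaining people.
  Step 1: remaining {Carol, Kate, Leo, Jack, Nate}; on the smaller side: {Carol, Kate, Jack, Nate} → Leo is next (Leo > Nate; Leo > Jack).
  Step 2: remaining {Carol, Kate, Jack, Nate}; on the smaller side: {Carol, Kate, Jack} → Nate is next (Nate > Carol).
  Step 3: remaining {Carol, Kate, Jack}; on the smaller side: {Kate, Jack} → Carol is next (Carol > Jack).
  Step 4: remaining {Kate, Jack}; on the smaller side: {Kate} → Jack is next (Jack > Kate).
  Step 5: only Kate remains → lowest.
Final ranking (highest to lowest):

Leo > Nate > Carol > Jack > Kate


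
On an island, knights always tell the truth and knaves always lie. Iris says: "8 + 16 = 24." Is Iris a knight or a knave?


Statement: "8 + 16 = 24."
Actual: 8 + 16 = 24
Claimed: 24
Statement is TRUE → Iris tells the truth → Knight

Knight


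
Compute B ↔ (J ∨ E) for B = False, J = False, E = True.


B = False, J = False, E = True
Step 1: J ∨ E = False OR True = True
Step 2: B ↔ (True): true when both sides have same truth value.
Result: False ↔ True = False

False


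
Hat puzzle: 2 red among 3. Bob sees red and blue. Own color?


Total red = 2, seen red = 1
Own red = 2 - 1 = 1
Bob's hat is red.

red


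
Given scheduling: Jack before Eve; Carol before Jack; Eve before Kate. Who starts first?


Constraints: Jack before Eve; Carol before Jack; Eve before Kate
The first task can have nothing scheduled before it, so it must never appear on the right of a 'before'.
Tasks appearing after some 'before': Eve, Jack, Kate.
The only task not in that list is Carol → it is first.

Carol


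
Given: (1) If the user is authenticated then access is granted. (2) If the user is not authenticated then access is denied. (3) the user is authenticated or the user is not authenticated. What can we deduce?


Constructive dilemma: (P → Q) ∧ (R → S), P ∨ R ⊢ Q ∨ S
Premise 1: the user is authenticated → access is granted
Premise 2: the user is not authenticated → access is denied
Premise 3: the user is authenticated ∨ the user is not authenticated
Case 1: Assuming the user is authenticated, then by Premise 1, access is granted.
Case 2: Assuming the user is not authenticated, then by Premise 2, access is denied.
Since one of the user is authenticated or the user is not authenticated must hold, we get access is granted or access is denied.

Access is granted or access is denied.


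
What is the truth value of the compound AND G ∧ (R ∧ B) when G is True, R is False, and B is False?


G = True, R = False, B = False
Step 1: R ∧ B = False AND False = False
Step 2: G ∧ False = True AND False = False
AND is true only when ALL operands are true.

False


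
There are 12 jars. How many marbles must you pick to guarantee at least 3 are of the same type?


Pigeonhole: to guarantee k in one of n categories, need (k-1)×n + 1.
k = 3, n = 12
Minimum = (3-1) × 12 + 1 = 2 × 12 + 1

25


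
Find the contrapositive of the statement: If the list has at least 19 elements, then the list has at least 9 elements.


Original: If the list has at least 19 elements, then the list has at least 9 elements
Contrapositive: If ¬Q, then ¬P
Negate Q: not (the list has at least 9 elements)
Negate P: not (the list has at least 19 elements)

If not (the list has at least 9 elements), then not (the list has at least 19 elements).


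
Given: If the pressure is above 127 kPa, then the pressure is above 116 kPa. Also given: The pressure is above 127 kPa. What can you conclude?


Modus ponens: P → Q, P ⊢ Q
P: the pressure is above 127 kPa
Q: the pressure is above 116 kPa
We have P → Q and P is true.
By modus ponens, Q must be true.

The pressure is above 116 kPa


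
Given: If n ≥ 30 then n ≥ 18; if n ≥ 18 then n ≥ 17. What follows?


Hypothetical syllogism: P → Q, Q → R ⊢ P → R
Premise 1: n ≥ 30 → n ≥ 18
Premise 2: n ≥ 18 → n ≥ 17
Chain the implications: the middle term (n ≥ 18) links the two.
Conclusion: If n ≥ 30, then n ≥ 17.

If n ≥ 30, then n ≥ 17.


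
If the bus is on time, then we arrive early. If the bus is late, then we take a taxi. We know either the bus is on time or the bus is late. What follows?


Constructive dilemma: (P → Q) ∧ (R → S), P ∨ R ⊢ Q ∨ S
Premise 1: the bus is on time → we arrive early
Premise 2: the bus is late → we take a taxi
Premise 3: the bus is on time ∨ the bus is late
Case 1: Assuming the bus is on time, then by Premise 1, we arrive early.
Case 2: Assuming the bus is late, then by Premise 2, we take a taxi.
Since one of the bus is on time or the bus is late must hold, we get we arrive early or we take a taxi.

We arrive early or we take a taxi.


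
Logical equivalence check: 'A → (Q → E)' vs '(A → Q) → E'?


Expression 1: A → (Q → E)
Expression 2: (A → Q) → E
Truth table (A Q E | Expr1 Expr2):
  T T T |   T     T
  T T F |   F     F
  T F T |   T     T
  T F F |   T     T
  F T T |   T     T
  F T F |   T     F   ← differ
  F F T |   T     T
  F F F |   T     F   ← differ
Counterexample: A=F, Q=T, E=F gives Expr1 = T but Expr2 = F, so the expressions are NOT logically equivalent.

No


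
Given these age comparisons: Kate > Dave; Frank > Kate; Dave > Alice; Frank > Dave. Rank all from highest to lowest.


Constraints: Kate > Dave; Frank > Kate; Dave > Alice; Frank > Dave
Method: at each step, the next-highest is the one remaining person who never appears on the smaller side of a constraint between remaining people.
  Step 1: remaining {Dave, Alice, Frank, Kate}; on the smaller side: {Dave, Alice, Kate} → Frank is next (Frank > Kate; Frank > Dave).
  Step 2: remaining {Dave, Alice, Kate}; on the smaller side: {Dave, Alice} → Kate is next (Kate > Dave).
  Step 3: remaining {Dave, Alice}; on the smaller side: {Alice} → Dave is next (Dave > Alice).
  Step 4: only Alice remains → lowest.
Final ranking (highest to lowest):

Frank > Kate > Dave > Alice


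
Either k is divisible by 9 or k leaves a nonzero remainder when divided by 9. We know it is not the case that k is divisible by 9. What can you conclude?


Disjunctive syllogism: P ∨ Q, ¬P ⊢ Q
Disjunction: k is divisible by 9 ∨ k leaves a nonzero remainder when divided by 9
We know it is not the case that k is divisible by 9.
By disjunctive syllogism, the other disjunct must be true.

k leaves a nonzero remainder when divided by 9


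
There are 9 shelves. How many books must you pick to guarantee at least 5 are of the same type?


Pigeonhole: to guarantee k in one of n categories, need (k-1)×n + 1.
k = 5, n = 9
Minimum = (5-1) × 9 + 1 = 4 × 9 + 1

37


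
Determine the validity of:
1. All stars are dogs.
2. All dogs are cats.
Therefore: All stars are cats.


Premise 1: All stars are dogs.
Premise 2: All dogs are cats.
Conclusion: All stars are cats.
Barbara syllogism (AAA-1): All A are B, All B are C → All A are C.
Middle term (dogs) distributed in premise 2.

Valid


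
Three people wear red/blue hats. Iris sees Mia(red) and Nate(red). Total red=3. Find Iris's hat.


Total red = 3, seen red = 2
Own red = 3 - 2 = 1
Iris's hat is red.

red


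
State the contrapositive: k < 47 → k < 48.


Original: If k < 47, then k < 48
Contrapositive: If ¬Q, then ¬P
Negate Q: not (k < 48)
Negate P: not (k < 47)

If not (k < 48), then not (k < 47).


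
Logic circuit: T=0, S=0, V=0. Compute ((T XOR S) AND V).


T XOR S = 0^0 = 0
0 AND 0 = 0

0


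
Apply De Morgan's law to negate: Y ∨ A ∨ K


De Morgan's law: ¬(P ∨ Q ∨ R) ≡ ¬P ∧ ¬Q ∧ ¬R
¬(Y ∨ A ∨ K) = ¬Y ∧ ¬A ∧ ¬K

¬Y ∧ ¬A ∧ ¬K


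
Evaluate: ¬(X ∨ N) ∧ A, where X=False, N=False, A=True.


X = False, N = False, A = True
Expression: ¬(X ∨ N) ∧ A
Step 1: X ∨ N = False OR False = False
Step 2: ¬(X ∨ N) = NOT False = True
Step 3: (True) ∧ A = True AND True = True

True


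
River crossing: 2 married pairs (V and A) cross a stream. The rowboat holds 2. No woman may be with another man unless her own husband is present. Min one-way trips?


Label couples V and A.
1. WV+WA → (far: WV,WA; near: HV,HA)
2. WV ←   (far: WA; near: HV,HA,WV)
3. HV+HA → (far: HV,HA,WA; near: WV)
4. HV ←   (far: HA,WA; near: HV,WV)  — HV returns, since WV is alone on near bank
5. HV+WV → (far: all four; near: empty)
Every state respects the constraint.
Minimum trips = 5

5


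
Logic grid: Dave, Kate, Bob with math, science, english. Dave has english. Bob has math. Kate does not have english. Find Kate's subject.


From clues:
  Bob → math
  Dave → english
By elimination, Kate gets the remaining.

science


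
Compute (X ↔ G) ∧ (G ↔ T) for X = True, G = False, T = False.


X = True, G = False, T = False
Step 1: X ↔ G is true when X and G have the same value. Result: False
Step 2: G ↔ T is true when G and T have the same value. Result: True
Step 3: False ∧ True = False

False


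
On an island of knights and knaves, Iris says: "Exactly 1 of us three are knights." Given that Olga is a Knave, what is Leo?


Iris claims exactly 1 knights among Iris, Olga, Leo.
Given: Olga is a Knave.

Case 1: Iris is a Knight (tells truth)
  Then exactly 1 of the three are knights.
  Counting Iris, Olga: 1 knight(s) so far. Need 0 more → Leo = Knave.
Case 2: Iris is a Knave (lies)
  Then the count is NOT 1.
  If Leo = Knight, count = 1 = 1 → claim would be true, contradicts lie.
  If Leo = Knave, count = 0 ≠ 1 → lie confirmed ✓

Leo is a Knave.

Knave


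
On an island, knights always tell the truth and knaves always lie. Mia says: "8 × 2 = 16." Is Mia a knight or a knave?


Statement: "8 × 2 = 16."
Actual: 8 × 2 = 16
Claimed: 16
Statement is TRUE → Mia tells the truth → Knight

Knight


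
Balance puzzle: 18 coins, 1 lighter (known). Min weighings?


Each weighing has 3 outcomes (left heavy / balance / right heavy), so k weighings distinguish at most 3^k cases; splitting into three near-equal groups achieves this.
Need 3^k ≥ 18: 3^2 = 9 < 18 ≤ 3^3 = 27
k = ⌈log₃(18)⌉ = 3

3


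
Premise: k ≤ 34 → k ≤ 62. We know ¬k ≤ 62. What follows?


Modus tollens: P → Q, ¬Q ⊢ ¬P
P: k ≤ 34
Q: k ≤ 62
We have P → Q and Q is false.
By modus tollens, P must be false.

It is not the case that k ≤ 34


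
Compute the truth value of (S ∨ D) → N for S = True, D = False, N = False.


S = True, D = False, N = False
Step 1: S ∨ D = True OR False = True
Step 2: (True) → N: false only when antecedent=True and N=False.
Result: False

False


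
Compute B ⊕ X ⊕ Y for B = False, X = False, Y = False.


B = False, X = False, Y = False
Step 1: B ⊕ X = False XOR False = False
Step 2: False ⊕ Y = False XOR False = False
XOR is true when an odd number of operands are true.

False


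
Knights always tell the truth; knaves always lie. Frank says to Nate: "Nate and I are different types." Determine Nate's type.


Frank says: "Nate and I are different types."
Case 1: Frank is a Knight (truth-teller)
  Statement is true → they ARE different → Nate is a Knave
Case 2: Frank is a Knave (liar)
  Statement is false → they are NOT different → Nate is a Knave
In both cases, Nate is a Knave.

Knave


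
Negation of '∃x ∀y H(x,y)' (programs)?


Original: ∃x ∀y H(x,y)
Rule: ¬∀→∃, ¬∃→∀, negate predicate.
Negation: ∀x ∃y ¬H(x,y)

∀x ∃y ¬H(x,y)


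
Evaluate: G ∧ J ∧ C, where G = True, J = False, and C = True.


G = True, J = False, C = True
Step 1: G ∧ J = True AND False = False
Step 2: (False) ∧ C = (False) AND True = False
AND is true only when ALL operands are true.

False


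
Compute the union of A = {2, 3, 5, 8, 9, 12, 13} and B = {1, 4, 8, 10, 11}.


A = {2, 3, 5, 8, 9, 12, 13}
B = {1, 4, 8, 10, 11}
Operation: union
All elements combined: 1, 2, 3, 4, 5, 8, 9, 10, 11, 12, 13

{1, 2, 3, 4, 5, 8, 9, 10, 11, 12, 13}


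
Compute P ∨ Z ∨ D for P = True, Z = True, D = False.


P = True, Z = True, D = False
Step 1: P ∨ Z = True OR True = True
Step 2: True ∨ D = True OR False = True
OR is true when at least one operand is true.

True


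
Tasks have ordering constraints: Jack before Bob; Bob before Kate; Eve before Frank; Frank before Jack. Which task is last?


Constraints: Jack before Bob; Bob before Kate; Eve before Frank; Frank before Jack
The last task can have nothing scheduled after it, so it must never appear on the left of a 'before'.
Tasks appearing before some other task: Jack, Bob, Eve, Frank.
The only task not in that list is Kate → it is last.

Kate


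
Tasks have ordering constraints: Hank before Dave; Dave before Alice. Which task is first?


Constraints: Hank before Dave; Dave before Alice
The first task can have nothing scheduled before it, so it must never appear on the right of a 'before'.
Tasks appearing after some 'before': Dave, Alice.
The only task not in that list is Hank → it is first.

Hank


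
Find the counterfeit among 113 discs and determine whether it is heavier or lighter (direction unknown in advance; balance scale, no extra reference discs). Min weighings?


Let n = 113. 226 possibilities (n discs × lighter/heavier); each weighing has 3 outcomes.
Bound for k weighings: say the first weighing puts j discs on each pan. If it tips, the 2j weighed discs remain suspects (each with a known direction) and k-1 weighings give 3^(k-1) outcomes; 3^(k-1) is odd, so 2j ≤ 3^(k-1) - 1. If it balances, the n - 2j unweighed discs remain with direction unknown: 2(n - 2j) ≤ 3^(k-1) - 1 by the same parity argument. Adding, n ≤ (3^(k-1) - 1) + (3^(k-1) - 1)/2 = (3^k - 3)/2, and the classical three-group strategy achieves this (3 discs in 2 weighings, 12 in 3, 39 in 4, 120 in 5).
So we need the smallest k with (3^k - 3)/2 ≥ 113.
k = 4: (3^4 - 3)/2 = 39 < 113 ✗
k = 5: (3^5 - 3)/2 = 120 ≥ 113 ✓

5


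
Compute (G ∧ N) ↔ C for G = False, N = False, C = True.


G = False, N = False, C = True
Step 1: G ∧ N = False AND False = False
Step 2: (False) ↔ C: true when both sides have same truth value.
Result: False ↔ True = False

False
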